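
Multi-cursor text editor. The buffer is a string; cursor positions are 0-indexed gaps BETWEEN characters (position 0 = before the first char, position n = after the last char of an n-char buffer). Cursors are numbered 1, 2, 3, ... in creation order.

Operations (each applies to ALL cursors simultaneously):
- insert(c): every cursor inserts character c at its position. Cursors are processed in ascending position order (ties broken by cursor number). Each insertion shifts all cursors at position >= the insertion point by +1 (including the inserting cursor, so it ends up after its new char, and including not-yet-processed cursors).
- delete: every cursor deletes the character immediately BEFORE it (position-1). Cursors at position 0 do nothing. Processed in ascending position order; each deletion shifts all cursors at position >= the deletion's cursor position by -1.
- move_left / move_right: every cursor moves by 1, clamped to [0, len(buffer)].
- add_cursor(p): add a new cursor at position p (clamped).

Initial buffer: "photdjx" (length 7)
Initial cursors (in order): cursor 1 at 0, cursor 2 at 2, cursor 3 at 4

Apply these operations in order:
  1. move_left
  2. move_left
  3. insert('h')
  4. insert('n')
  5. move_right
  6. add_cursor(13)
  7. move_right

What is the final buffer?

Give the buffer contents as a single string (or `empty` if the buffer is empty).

After op 1 (move_left): buffer="photdjx" (len 7), cursors c1@0 c2@1 c3@3, authorship .......
After op 2 (move_left): buffer="photdjx" (len 7), cursors c1@0 c2@0 c3@2, authorship .......
After op 3 (insert('h')): buffer="hhphhotdjx" (len 10), cursors c1@2 c2@2 c3@5, authorship 12..3.....
After op 4 (insert('n')): buffer="hhnnphhnotdjx" (len 13), cursors c1@4 c2@4 c3@8, authorship 1212..33.....
After op 5 (move_right): buffer="hhnnphhnotdjx" (len 13), cursors c1@5 c2@5 c3@9, authorship 1212..33.....
After op 6 (add_cursor(13)): buffer="hhnnphhnotdjx" (len 13), cursors c1@5 c2@5 c3@9 c4@13, authorship 1212..33.....
After op 7 (move_right): buffer="hhnnphhnotdjx" (len 13), cursors c1@6 c2@6 c3@10 c4@13, authorship 1212..33.....

Answer: hhnnphhnotdjx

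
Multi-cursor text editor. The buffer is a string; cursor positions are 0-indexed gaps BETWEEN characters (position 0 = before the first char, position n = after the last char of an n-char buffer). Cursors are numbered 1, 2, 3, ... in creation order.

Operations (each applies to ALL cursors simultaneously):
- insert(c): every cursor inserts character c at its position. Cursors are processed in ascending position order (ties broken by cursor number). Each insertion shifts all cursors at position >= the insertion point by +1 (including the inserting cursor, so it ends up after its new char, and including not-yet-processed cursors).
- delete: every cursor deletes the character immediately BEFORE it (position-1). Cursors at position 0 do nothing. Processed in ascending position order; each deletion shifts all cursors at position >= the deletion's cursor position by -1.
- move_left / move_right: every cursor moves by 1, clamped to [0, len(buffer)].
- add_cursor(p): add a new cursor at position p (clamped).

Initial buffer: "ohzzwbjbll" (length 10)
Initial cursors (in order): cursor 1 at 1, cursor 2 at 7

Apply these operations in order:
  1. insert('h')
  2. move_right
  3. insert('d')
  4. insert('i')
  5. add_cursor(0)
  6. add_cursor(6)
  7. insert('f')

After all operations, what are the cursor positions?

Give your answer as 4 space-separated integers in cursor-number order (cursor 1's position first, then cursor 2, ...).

After op 1 (insert('h')): buffer="ohhzzwbjhbll" (len 12), cursors c1@2 c2@9, authorship .1......2...
After op 2 (move_right): buffer="ohhzzwbjhbll" (len 12), cursors c1@3 c2@10, authorship .1......2...
After op 3 (insert('d')): buffer="ohhdzzwbjhbdll" (len 14), cursors c1@4 c2@12, authorship .1.1.....2.2..
After op 4 (insert('i')): buffer="ohhdizzwbjhbdill" (len 16), cursors c1@5 c2@14, authorship .1.11.....2.22..
After op 5 (add_cursor(0)): buffer="ohhdizzwbjhbdill" (len 16), cursors c3@0 c1@5 c2@14, authorship .1.11.....2.22..
After op 6 (add_cursor(6)): buffer="ohhdizzwbjhbdill" (len 16), cursors c3@0 c1@5 c4@6 c2@14, authorship .1.11.....2.22..
After op 7 (insert('f')): buffer="fohhdifzfzwbjhbdifll" (len 20), cursors c3@1 c1@7 c4@9 c2@18, authorship 3.1.111.4....2.222..

Answer: 7 18 1 9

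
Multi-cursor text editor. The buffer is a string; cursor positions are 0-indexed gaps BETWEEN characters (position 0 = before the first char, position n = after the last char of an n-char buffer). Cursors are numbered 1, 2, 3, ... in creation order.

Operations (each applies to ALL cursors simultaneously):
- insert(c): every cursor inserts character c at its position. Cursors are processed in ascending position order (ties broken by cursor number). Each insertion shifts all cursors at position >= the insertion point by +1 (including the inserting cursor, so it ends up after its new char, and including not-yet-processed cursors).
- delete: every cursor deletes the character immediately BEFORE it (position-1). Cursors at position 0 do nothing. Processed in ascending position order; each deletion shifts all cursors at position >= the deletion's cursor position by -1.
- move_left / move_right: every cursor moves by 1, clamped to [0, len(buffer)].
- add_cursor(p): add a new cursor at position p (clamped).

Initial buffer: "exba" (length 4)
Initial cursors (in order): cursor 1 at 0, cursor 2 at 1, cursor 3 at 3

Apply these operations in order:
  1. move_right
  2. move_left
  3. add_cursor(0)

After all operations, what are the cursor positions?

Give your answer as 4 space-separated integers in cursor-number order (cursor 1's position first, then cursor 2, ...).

Answer: 0 1 3 0

Derivation:
After op 1 (move_right): buffer="exba" (len 4), cursors c1@1 c2@2 c3@4, authorship ....
After op 2 (move_left): buffer="exba" (len 4), cursors c1@0 c2@1 c3@3, authorship ....
After op 3 (add_cursor(0)): buffer="exba" (len 4), cursors c1@0 c4@0 c2@1 c3@3, authorship ....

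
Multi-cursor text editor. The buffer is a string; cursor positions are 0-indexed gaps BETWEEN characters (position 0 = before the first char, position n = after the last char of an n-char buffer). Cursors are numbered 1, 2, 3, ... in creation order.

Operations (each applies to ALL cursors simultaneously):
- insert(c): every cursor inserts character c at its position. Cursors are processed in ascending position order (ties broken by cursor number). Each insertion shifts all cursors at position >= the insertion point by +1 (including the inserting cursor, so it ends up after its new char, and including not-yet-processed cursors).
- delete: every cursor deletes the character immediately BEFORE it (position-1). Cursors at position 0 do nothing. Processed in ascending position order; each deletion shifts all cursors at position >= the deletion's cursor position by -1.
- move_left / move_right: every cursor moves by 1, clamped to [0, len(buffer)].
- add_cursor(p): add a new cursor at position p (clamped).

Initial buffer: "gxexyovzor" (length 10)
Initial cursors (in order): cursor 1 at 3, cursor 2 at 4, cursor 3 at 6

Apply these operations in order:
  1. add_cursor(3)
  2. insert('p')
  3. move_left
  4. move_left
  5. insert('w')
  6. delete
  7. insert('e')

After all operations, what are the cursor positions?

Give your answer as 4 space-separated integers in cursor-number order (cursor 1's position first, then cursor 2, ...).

Answer: 5 8 12 5

Derivation:
After op 1 (add_cursor(3)): buffer="gxexyovzor" (len 10), cursors c1@3 c4@3 c2@4 c3@6, authorship ..........
After op 2 (insert('p')): buffer="gxeppxpyopvzor" (len 14), cursors c1@5 c4@5 c2@7 c3@10, authorship ...14.2..3....
After op 3 (move_left): buffer="gxeppxpyopvzor" (len 14), cursors c1@4 c4@4 c2@6 c3@9, authorship ...14.2..3....
After op 4 (move_left): buffer="gxeppxpyopvzor" (len 14), cursors c1@3 c4@3 c2@5 c3@8, authorship ...14.2..3....
After op 5 (insert('w')): buffer="gxewwppwxpywopvzor" (len 18), cursors c1@5 c4@5 c2@8 c3@12, authorship ...14142.2.3.3....
After op 6 (delete): buffer="gxeppxpyopvzor" (len 14), cursors c1@3 c4@3 c2@5 c3@8, authorship ...14.2..3....
After op 7 (insert('e')): buffer="gxeeeppexpyeopvzor" (len 18), cursors c1@5 c4@5 c2@8 c3@12, authorship ...14142.2.3.3....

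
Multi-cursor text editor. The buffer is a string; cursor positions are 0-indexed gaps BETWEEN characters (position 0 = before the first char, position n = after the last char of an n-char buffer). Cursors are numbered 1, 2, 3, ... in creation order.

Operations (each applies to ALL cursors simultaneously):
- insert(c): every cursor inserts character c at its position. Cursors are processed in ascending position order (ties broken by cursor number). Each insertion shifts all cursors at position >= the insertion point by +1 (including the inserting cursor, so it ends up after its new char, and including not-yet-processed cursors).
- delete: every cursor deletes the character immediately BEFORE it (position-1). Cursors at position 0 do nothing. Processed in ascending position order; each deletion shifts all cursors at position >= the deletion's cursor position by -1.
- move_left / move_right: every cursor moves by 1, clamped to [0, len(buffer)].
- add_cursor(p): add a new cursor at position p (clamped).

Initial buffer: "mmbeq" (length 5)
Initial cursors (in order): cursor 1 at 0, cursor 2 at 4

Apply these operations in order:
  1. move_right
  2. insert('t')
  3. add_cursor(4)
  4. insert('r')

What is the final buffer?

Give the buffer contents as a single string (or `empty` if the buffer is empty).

After op 1 (move_right): buffer="mmbeq" (len 5), cursors c1@1 c2@5, authorship .....
After op 2 (insert('t')): buffer="mtmbeqt" (len 7), cursors c1@2 c2@7, authorship .1....2
After op 3 (add_cursor(4)): buffer="mtmbeqt" (len 7), cursors c1@2 c3@4 c2@7, authorship .1....2
After op 4 (insert('r')): buffer="mtrmbreqtr" (len 10), cursors c1@3 c3@6 c2@10, authorship .11..3..22

Answer: mtrmbreqtr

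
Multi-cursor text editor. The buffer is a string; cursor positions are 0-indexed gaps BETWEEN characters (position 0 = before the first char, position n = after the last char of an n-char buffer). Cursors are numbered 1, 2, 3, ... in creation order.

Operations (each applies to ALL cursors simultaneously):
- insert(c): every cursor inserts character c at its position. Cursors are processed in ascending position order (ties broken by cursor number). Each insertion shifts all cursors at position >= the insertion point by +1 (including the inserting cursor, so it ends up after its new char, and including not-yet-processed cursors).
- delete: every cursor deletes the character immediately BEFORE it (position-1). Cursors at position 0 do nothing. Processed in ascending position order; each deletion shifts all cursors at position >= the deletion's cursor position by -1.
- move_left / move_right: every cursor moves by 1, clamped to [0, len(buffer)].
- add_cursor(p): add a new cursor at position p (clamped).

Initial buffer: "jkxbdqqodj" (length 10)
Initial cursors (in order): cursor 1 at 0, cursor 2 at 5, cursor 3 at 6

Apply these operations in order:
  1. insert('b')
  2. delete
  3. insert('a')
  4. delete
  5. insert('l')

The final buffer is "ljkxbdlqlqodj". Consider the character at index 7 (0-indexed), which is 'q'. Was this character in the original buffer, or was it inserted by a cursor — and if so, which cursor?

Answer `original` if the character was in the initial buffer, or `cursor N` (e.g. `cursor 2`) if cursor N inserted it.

After op 1 (insert('b')): buffer="bjkxbdbqbqodj" (len 13), cursors c1@1 c2@7 c3@9, authorship 1.....2.3....
After op 2 (delete): buffer="jkxbdqqodj" (len 10), cursors c1@0 c2@5 c3@6, authorship ..........
After op 3 (insert('a')): buffer="ajkxbdaqaqodj" (len 13), cursors c1@1 c2@7 c3@9, authorship 1.....2.3....
After op 4 (delete): buffer="jkxbdqqodj" (len 10), cursors c1@0 c2@5 c3@6, authorship ..........
After op 5 (insert('l')): buffer="ljkxbdlqlqodj" (len 13), cursors c1@1 c2@7 c3@9, authorship 1.....2.3....
Authorship (.=original, N=cursor N): 1 . . . . . 2 . 3 . . . .
Index 7: author = original

Answer: original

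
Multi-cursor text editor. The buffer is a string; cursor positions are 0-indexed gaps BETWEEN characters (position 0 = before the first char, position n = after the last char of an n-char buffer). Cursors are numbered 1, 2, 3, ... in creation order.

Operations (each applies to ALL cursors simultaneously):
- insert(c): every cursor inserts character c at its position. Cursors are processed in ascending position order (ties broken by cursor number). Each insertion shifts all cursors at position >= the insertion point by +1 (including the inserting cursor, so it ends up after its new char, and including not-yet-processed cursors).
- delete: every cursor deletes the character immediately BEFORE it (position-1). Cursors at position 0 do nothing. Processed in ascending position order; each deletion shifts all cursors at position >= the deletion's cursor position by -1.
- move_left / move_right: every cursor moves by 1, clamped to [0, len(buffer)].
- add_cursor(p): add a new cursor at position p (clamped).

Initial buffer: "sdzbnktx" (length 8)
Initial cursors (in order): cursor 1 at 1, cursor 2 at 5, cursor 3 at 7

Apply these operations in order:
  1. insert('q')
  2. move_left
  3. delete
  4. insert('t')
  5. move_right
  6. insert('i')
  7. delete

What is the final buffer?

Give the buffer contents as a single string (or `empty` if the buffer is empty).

After op 1 (insert('q')): buffer="sqdzbnqktqx" (len 11), cursors c1@2 c2@7 c3@10, authorship .1....2..3.
After op 2 (move_left): buffer="sqdzbnqktqx" (len 11), cursors c1@1 c2@6 c3@9, authorship .1....2..3.
After op 3 (delete): buffer="qdzbqkqx" (len 8), cursors c1@0 c2@4 c3@6, authorship 1...2.3.
After op 4 (insert('t')): buffer="tqdzbtqktqx" (len 11), cursors c1@1 c2@6 c3@9, authorship 11...22.33.
After op 5 (move_right): buffer="tqdzbtqktqx" (len 11), cursors c1@2 c2@7 c3@10, authorship 11...22.33.
After op 6 (insert('i')): buffer="tqidzbtqiktqix" (len 14), cursors c1@3 c2@9 c3@13, authorship 111...222.333.
After op 7 (delete): buffer="tqdzbtqktqx" (len 11), cursors c1@2 c2@7 c3@10, authorship 11...22.33.

Answer: tqdzbtqktqx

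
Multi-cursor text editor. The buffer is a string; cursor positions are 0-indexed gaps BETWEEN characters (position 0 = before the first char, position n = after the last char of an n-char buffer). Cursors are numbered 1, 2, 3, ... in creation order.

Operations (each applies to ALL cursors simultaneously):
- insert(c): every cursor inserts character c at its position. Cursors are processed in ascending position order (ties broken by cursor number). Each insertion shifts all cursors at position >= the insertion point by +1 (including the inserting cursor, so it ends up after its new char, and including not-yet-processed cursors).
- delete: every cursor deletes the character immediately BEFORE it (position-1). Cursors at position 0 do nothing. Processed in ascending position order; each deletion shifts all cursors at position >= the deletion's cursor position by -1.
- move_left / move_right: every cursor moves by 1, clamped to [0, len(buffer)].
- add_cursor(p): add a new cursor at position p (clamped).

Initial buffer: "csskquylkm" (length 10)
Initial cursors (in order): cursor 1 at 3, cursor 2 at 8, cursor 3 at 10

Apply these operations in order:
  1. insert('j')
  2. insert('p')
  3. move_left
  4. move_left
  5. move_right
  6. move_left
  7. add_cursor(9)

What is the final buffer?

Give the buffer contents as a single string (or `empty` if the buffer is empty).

Answer: cssjpkquyljpkmjp

Derivation:
After op 1 (insert('j')): buffer="cssjkquyljkmj" (len 13), cursors c1@4 c2@10 c3@13, authorship ...1.....2..3
After op 2 (insert('p')): buffer="cssjpkquyljpkmjp" (len 16), cursors c1@5 c2@12 c3@16, authorship ...11.....22..33
After op 3 (move_left): buffer="cssjpkquyljpkmjp" (len 16), cursors c1@4 c2@11 c3@15, authorship ...11.....22..33
After op 4 (move_left): buffer="cssjpkquyljpkmjp" (len 16), cursors c1@3 c2@10 c3@14, authorship ...11.....22..33
After op 5 (move_right): buffer="cssjpkquyljpkmjp" (len 16), cursors c1@4 c2@11 c3@15, authorship ...11.....22..33
After op 6 (move_left): buffer="cssjpkquyljpkmjp" (len 16), cursors c1@3 c2@10 c3@14, authorship ...11.....22..33
After op 7 (add_cursor(9)): buffer="cssjpkquyljpkmjp" (len 16), cursors c1@3 c4@9 c2@10 c3@14, authorship ...11.....22..33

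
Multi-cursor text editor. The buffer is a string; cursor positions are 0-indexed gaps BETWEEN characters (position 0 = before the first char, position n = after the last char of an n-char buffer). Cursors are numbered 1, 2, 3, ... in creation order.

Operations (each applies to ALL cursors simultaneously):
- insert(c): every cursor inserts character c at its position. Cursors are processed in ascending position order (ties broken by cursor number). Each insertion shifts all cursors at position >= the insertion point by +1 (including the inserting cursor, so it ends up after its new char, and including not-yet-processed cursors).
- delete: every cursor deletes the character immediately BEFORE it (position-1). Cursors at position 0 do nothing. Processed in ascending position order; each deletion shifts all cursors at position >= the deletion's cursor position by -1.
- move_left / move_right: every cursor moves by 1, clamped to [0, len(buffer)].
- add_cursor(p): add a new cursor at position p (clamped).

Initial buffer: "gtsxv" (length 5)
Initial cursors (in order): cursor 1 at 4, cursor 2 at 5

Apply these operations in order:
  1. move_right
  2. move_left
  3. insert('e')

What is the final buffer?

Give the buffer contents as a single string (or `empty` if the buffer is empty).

After op 1 (move_right): buffer="gtsxv" (len 5), cursors c1@5 c2@5, authorship .....
After op 2 (move_left): buffer="gtsxv" (len 5), cursors c1@4 c2@4, authorship .....
After op 3 (insert('e')): buffer="gtsxeev" (len 7), cursors c1@6 c2@6, authorship ....12.

Answer: gtsxeev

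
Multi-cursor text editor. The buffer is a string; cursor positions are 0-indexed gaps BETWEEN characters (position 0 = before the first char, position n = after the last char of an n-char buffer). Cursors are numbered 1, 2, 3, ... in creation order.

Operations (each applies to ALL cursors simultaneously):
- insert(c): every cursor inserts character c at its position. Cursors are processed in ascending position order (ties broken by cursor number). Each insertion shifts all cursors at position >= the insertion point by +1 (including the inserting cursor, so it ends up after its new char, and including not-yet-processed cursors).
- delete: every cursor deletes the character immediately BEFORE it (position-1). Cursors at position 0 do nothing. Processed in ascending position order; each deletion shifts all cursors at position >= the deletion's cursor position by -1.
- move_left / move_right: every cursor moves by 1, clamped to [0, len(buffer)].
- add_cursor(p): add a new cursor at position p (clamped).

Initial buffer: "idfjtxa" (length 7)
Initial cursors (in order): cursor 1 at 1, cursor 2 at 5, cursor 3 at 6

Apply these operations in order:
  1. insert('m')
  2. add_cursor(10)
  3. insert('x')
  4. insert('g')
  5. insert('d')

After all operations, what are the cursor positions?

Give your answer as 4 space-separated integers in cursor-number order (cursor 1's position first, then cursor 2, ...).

Answer: 5 13 18 22

Derivation:
After op 1 (insert('m')): buffer="imdfjtmxma" (len 10), cursors c1@2 c2@7 c3@9, authorship .1....2.3.
After op 2 (add_cursor(10)): buffer="imdfjtmxma" (len 10), cursors c1@2 c2@7 c3@9 c4@10, authorship .1....2.3.
After op 3 (insert('x')): buffer="imxdfjtmxxmxax" (len 14), cursors c1@3 c2@9 c3@12 c4@14, authorship .11....22.33.4
After op 4 (insert('g')): buffer="imxgdfjtmxgxmxgaxg" (len 18), cursors c1@4 c2@11 c3@15 c4@18, authorship .111....222.333.44
After op 5 (insert('d')): buffer="imxgddfjtmxgdxmxgdaxgd" (len 22), cursors c1@5 c2@13 c3@18 c4@22, authorship .1111....2222.3333.444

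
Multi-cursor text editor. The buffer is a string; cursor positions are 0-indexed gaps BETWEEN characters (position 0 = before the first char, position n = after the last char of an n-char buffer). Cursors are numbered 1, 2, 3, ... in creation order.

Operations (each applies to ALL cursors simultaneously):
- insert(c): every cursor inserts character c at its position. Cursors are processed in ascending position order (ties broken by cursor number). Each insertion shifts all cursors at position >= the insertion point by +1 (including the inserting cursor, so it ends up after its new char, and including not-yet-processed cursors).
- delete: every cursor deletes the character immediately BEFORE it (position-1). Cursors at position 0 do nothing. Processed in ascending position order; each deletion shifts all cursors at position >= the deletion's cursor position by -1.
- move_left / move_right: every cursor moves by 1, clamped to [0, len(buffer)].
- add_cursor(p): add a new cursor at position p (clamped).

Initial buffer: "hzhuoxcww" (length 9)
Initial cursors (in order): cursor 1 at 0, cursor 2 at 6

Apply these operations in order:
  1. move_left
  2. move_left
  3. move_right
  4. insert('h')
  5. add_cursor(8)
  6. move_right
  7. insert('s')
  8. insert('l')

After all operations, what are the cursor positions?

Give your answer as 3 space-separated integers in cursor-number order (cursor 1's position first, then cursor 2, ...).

Answer: 5 12 15

Derivation:
After op 1 (move_left): buffer="hzhuoxcww" (len 9), cursors c1@0 c2@5, authorship .........
After op 2 (move_left): buffer="hzhuoxcww" (len 9), cursors c1@0 c2@4, authorship .........
After op 3 (move_right): buffer="hzhuoxcww" (len 9), cursors c1@1 c2@5, authorship .........
After op 4 (insert('h')): buffer="hhzhuohxcww" (len 11), cursors c1@2 c2@7, authorship .1....2....
After op 5 (add_cursor(8)): buffer="hhzhuohxcww" (len 11), cursors c1@2 c2@7 c3@8, authorship .1....2....
After op 6 (move_right): buffer="hhzhuohxcww" (len 11), cursors c1@3 c2@8 c3@9, authorship .1....2....
After op 7 (insert('s')): buffer="hhzshuohxscsww" (len 14), cursors c1@4 c2@10 c3@12, authorship .1.1...2.2.3..
After op 8 (insert('l')): buffer="hhzslhuohxslcslww" (len 17), cursors c1@5 c2@12 c3@15, authorship .1.11...2.22.33..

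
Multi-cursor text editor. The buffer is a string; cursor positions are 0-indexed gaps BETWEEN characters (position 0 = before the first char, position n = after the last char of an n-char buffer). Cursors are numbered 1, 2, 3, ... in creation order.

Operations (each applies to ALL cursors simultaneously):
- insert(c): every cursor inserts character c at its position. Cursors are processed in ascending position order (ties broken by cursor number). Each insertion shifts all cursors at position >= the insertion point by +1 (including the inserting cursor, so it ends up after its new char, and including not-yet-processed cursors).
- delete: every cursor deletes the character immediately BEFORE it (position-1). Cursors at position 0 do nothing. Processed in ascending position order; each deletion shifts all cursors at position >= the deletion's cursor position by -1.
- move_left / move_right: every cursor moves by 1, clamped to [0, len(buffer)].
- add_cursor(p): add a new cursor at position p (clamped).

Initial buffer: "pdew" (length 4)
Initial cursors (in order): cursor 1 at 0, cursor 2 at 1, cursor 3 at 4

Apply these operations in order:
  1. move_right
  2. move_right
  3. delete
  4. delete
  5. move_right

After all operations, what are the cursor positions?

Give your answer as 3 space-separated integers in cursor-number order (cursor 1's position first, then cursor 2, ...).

After op 1 (move_right): buffer="pdew" (len 4), cursors c1@1 c2@2 c3@4, authorship ....
After op 2 (move_right): buffer="pdew" (len 4), cursors c1@2 c2@3 c3@4, authorship ....
After op 3 (delete): buffer="p" (len 1), cursors c1@1 c2@1 c3@1, authorship .
After op 4 (delete): buffer="" (len 0), cursors c1@0 c2@0 c3@0, authorship 
After op 5 (move_right): buffer="" (len 0), cursors c1@0 c2@0 c3@0, authorship 

Answer: 0 0 0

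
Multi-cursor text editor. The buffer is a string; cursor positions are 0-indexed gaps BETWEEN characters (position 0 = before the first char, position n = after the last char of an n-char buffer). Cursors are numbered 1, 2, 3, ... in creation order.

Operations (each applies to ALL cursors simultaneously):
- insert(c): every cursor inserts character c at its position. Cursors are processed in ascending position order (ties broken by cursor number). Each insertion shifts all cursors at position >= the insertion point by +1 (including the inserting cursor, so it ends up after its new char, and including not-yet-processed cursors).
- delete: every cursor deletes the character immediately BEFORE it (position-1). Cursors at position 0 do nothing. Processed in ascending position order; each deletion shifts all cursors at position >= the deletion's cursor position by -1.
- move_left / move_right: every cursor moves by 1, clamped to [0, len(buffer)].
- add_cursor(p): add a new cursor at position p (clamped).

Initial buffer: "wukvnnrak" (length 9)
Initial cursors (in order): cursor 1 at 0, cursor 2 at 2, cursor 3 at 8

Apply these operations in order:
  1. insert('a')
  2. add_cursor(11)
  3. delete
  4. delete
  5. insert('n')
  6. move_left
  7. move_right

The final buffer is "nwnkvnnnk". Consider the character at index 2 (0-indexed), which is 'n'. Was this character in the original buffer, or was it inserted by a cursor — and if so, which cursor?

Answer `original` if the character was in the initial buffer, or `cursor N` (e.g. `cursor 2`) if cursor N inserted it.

Answer: cursor 2

Derivation:
After op 1 (insert('a')): buffer="awuakvnnraak" (len 12), cursors c1@1 c2@4 c3@11, authorship 1..2......3.
After op 2 (add_cursor(11)): buffer="awuakvnnraak" (len 12), cursors c1@1 c2@4 c3@11 c4@11, authorship 1..2......3.
After op 3 (delete): buffer="wukvnnrk" (len 8), cursors c1@0 c2@2 c3@7 c4@7, authorship ........
After op 4 (delete): buffer="wkvnk" (len 5), cursors c1@0 c2@1 c3@4 c4@4, authorship .....
After op 5 (insert('n')): buffer="nwnkvnnnk" (len 9), cursors c1@1 c2@3 c3@8 c4@8, authorship 1.2...34.
After op 6 (move_left): buffer="nwnkvnnnk" (len 9), cursors c1@0 c2@2 c3@7 c4@7, authorship 1.2...34.
After op 7 (move_right): buffer="nwnkvnnnk" (len 9), cursors c1@1 c2@3 c3@8 c4@8, authorship 1.2...34.
Authorship (.=original, N=cursor N): 1 . 2 . . . 3 4 .
Index 2: author = 2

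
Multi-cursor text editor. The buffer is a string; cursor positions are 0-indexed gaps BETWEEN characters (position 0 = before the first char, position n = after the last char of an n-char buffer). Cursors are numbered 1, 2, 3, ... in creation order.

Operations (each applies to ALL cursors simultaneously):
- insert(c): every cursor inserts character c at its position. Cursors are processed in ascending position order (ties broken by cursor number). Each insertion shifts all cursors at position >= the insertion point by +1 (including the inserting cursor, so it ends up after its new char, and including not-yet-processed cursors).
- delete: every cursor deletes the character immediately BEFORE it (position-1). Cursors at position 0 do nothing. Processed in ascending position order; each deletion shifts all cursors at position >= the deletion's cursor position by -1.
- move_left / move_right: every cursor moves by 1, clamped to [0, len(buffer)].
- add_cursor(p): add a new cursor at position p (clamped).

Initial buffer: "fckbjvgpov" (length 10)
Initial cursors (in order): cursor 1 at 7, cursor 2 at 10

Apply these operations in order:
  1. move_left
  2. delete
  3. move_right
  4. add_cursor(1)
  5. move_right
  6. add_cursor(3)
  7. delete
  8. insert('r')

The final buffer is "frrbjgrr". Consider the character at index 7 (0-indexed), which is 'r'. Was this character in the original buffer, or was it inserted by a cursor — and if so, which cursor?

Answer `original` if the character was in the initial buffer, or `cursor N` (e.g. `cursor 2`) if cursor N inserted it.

After op 1 (move_left): buffer="fckbjvgpov" (len 10), cursors c1@6 c2@9, authorship ..........
After op 2 (delete): buffer="fckbjgpv" (len 8), cursors c1@5 c2@7, authorship ........
After op 3 (move_right): buffer="fckbjgpv" (len 8), cursors c1@6 c2@8, authorship ........
After op 4 (add_cursor(1)): buffer="fckbjgpv" (len 8), cursors c3@1 c1@6 c2@8, authorship ........
After op 5 (move_right): buffer="fckbjgpv" (len 8), cursors c3@2 c1@7 c2@8, authorship ........
After op 6 (add_cursor(3)): buffer="fckbjgpv" (len 8), cursors c3@2 c4@3 c1@7 c2@8, authorship ........
After op 7 (delete): buffer="fbjg" (len 4), cursors c3@1 c4@1 c1@4 c2@4, authorship ....
After op 8 (insert('r')): buffer="frrbjgrr" (len 8), cursors c3@3 c4@3 c1@8 c2@8, authorship .34...12
Authorship (.=original, N=cursor N): . 3 4 . . . 1 2
Index 7: author = 2

Answer: cursor 2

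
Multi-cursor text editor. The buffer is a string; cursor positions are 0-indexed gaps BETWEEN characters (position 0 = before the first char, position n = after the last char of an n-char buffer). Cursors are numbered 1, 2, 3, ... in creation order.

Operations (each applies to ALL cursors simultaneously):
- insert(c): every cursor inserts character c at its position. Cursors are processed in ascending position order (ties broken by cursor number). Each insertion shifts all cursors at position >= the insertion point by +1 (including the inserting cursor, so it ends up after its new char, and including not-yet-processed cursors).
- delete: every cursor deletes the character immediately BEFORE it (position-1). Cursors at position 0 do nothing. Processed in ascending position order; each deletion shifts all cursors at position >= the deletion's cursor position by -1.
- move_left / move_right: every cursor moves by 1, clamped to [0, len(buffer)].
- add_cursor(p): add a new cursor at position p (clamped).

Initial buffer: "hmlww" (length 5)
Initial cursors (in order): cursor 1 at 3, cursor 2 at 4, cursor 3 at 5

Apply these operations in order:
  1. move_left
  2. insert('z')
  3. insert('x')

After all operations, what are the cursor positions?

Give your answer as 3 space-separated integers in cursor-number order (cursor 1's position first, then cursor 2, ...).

After op 1 (move_left): buffer="hmlww" (len 5), cursors c1@2 c2@3 c3@4, authorship .....
After op 2 (insert('z')): buffer="hmzlzwzw" (len 8), cursors c1@3 c2@5 c3@7, authorship ..1.2.3.
After op 3 (insert('x')): buffer="hmzxlzxwzxw" (len 11), cursors c1@4 c2@7 c3@10, authorship ..11.22.33.

Answer: 4 7 10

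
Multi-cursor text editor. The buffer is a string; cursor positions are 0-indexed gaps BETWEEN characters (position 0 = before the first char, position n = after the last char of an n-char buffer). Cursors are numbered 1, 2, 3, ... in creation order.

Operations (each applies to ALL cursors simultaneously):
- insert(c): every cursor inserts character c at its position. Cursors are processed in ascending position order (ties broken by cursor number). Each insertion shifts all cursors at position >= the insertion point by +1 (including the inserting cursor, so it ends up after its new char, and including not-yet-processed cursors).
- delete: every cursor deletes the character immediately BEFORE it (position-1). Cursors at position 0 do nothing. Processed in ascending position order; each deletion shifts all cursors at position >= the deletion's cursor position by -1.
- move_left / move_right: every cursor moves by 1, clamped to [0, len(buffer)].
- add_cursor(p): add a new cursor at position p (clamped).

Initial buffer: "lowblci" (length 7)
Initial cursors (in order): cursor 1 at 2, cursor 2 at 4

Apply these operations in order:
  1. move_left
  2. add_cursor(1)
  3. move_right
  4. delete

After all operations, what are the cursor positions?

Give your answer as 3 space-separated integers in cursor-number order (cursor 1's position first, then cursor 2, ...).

After op 1 (move_left): buffer="lowblci" (len 7), cursors c1@1 c2@3, authorship .......
After op 2 (add_cursor(1)): buffer="lowblci" (len 7), cursors c1@1 c3@1 c2@3, authorship .......
After op 3 (move_right): buffer="lowblci" (len 7), cursors c1@2 c3@2 c2@4, authorship .......
After op 4 (delete): buffer="wlci" (len 4), cursors c1@0 c3@0 c2@1, authorship ....

Answer: 0 1 0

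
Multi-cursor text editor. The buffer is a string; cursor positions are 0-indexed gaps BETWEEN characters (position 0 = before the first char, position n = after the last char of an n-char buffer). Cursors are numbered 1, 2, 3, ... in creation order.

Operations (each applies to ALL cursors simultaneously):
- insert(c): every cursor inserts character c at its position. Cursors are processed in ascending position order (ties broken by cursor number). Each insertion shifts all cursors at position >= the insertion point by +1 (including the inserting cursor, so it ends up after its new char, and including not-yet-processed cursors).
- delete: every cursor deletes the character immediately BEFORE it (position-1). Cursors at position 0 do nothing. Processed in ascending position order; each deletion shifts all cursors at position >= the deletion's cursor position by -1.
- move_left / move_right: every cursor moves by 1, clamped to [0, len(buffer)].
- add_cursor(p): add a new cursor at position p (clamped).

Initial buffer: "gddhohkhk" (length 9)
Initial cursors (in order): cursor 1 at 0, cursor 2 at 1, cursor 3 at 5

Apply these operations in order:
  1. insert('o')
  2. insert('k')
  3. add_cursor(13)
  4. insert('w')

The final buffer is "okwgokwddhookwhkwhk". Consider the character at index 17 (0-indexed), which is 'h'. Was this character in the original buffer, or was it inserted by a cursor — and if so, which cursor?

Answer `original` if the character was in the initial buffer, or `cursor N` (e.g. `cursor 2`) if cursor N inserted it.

Answer: original

Derivation:
After op 1 (insert('o')): buffer="ogoddhoohkhk" (len 12), cursors c1@1 c2@3 c3@8, authorship 1.2....3....
After op 2 (insert('k')): buffer="okgokddhookhkhk" (len 15), cursors c1@2 c2@5 c3@11, authorship 11.22....33....
After op 3 (add_cursor(13)): buffer="okgokddhookhkhk" (len 15), cursors c1@2 c2@5 c3@11 c4@13, authorship 11.22....33....
After op 4 (insert('w')): buffer="okwgokwddhookwhkwhk" (len 19), cursors c1@3 c2@7 c3@14 c4@17, authorship 111.222....333..4..
Authorship (.=original, N=cursor N): 1 1 1 . 2 2 2 . . . . 3 3 3 . . 4 . .
Index 17: author = original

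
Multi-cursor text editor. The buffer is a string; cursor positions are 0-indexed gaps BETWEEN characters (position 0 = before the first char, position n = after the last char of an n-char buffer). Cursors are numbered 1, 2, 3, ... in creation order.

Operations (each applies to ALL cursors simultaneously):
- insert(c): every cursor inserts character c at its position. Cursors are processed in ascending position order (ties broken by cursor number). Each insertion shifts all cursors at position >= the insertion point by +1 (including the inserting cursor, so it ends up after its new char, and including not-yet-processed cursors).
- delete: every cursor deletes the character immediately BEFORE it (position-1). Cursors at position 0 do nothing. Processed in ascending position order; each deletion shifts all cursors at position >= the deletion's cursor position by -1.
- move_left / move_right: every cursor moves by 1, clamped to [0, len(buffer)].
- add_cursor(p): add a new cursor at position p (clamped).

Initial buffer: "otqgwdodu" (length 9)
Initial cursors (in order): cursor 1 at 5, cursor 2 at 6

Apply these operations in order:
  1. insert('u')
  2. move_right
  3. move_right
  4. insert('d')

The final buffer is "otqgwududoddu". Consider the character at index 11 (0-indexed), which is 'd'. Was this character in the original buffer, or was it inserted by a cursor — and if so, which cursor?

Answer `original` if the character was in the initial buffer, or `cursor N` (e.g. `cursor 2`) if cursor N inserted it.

Answer: cursor 2

Derivation:
After op 1 (insert('u')): buffer="otqgwuduodu" (len 11), cursors c1@6 c2@8, authorship .....1.2...
After op 2 (move_right): buffer="otqgwuduodu" (len 11), cursors c1@7 c2@9, authorship .....1.2...
After op 3 (move_right): buffer="otqgwuduodu" (len 11), cursors c1@8 c2@10, authorship .....1.2...
After op 4 (insert('d')): buffer="otqgwududoddu" (len 13), cursors c1@9 c2@12, authorship .....1.21..2.
Authorship (.=original, N=cursor N): . . . . . 1 . 2 1 . . 2 .
Index 11: author = 2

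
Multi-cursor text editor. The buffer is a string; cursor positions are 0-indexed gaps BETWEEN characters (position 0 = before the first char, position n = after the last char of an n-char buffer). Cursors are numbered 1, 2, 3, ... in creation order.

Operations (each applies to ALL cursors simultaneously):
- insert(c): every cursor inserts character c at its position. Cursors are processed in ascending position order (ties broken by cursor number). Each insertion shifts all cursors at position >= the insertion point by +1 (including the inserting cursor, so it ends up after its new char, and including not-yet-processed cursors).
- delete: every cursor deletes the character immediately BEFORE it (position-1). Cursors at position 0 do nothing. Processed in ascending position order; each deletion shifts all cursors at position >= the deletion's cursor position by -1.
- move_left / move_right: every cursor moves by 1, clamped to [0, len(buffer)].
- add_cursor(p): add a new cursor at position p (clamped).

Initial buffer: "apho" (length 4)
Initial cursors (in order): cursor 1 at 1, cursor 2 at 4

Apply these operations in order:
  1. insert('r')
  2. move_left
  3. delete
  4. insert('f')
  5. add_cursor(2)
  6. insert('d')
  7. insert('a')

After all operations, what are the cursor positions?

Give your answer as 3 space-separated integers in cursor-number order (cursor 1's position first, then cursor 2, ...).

Answer: 3 11 6

Derivation:
After op 1 (insert('r')): buffer="arphor" (len 6), cursors c1@2 c2@6, authorship .1...2
After op 2 (move_left): buffer="arphor" (len 6), cursors c1@1 c2@5, authorship .1...2
After op 3 (delete): buffer="rphr" (len 4), cursors c1@0 c2@3, authorship 1..2
After op 4 (insert('f')): buffer="frphfr" (len 6), cursors c1@1 c2@5, authorship 11..22
After op 5 (add_cursor(2)): buffer="frphfr" (len 6), cursors c1@1 c3@2 c2@5, authorship 11..22
After op 6 (insert('d')): buffer="fdrdphfdr" (len 9), cursors c1@2 c3@4 c2@8, authorship 1113..222
After op 7 (insert('a')): buffer="fdardaphfdar" (len 12), cursors c1@3 c3@6 c2@11, authorship 111133..2222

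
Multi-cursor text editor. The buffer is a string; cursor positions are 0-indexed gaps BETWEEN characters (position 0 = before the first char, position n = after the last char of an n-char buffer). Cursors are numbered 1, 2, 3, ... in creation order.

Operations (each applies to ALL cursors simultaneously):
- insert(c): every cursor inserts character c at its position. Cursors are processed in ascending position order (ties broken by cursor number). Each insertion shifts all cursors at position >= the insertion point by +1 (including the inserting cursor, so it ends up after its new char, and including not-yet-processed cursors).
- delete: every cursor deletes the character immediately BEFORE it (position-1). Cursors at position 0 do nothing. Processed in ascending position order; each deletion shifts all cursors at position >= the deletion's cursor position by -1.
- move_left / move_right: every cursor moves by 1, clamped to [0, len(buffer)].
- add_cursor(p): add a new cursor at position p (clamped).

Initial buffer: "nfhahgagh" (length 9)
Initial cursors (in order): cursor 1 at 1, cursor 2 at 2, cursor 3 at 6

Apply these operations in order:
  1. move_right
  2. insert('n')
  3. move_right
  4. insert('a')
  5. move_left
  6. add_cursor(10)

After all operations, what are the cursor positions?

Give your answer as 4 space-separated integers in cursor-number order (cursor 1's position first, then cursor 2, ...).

Answer: 4 7 13 10

Derivation:
After op 1 (move_right): buffer="nfhahgagh" (len 9), cursors c1@2 c2@3 c3@7, authorship .........
After op 2 (insert('n')): buffer="nfnhnahgangh" (len 12), cursors c1@3 c2@5 c3@10, authorship ..1.2....3..
After op 3 (move_right): buffer="nfnhnahgangh" (len 12), cursors c1@4 c2@6 c3@11, authorship ..1.2....3..
After op 4 (insert('a')): buffer="nfnhanaahgangah" (len 15), cursors c1@5 c2@8 c3@14, authorship ..1.12.2...3.3.
After op 5 (move_left): buffer="nfnhanaahgangah" (len 15), cursors c1@4 c2@7 c3@13, authorship ..1.12.2...3.3.
After op 6 (add_cursor(10)): buffer="nfnhanaahgangah" (len 15), cursors c1@4 c2@7 c4@10 c3@13, authorship ..1.12.2...3.3.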